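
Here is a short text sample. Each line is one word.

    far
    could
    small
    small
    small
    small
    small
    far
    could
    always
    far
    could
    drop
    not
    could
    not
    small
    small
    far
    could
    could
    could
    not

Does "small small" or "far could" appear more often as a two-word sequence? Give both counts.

"small small" (5 vs 4)

"small small": 5 occurrences
"far could": 4 occurrences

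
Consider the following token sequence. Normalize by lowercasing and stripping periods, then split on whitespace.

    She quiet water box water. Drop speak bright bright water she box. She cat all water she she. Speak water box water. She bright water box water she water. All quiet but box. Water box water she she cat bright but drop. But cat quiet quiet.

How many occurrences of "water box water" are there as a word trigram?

4

Scanning the 44 overlapping trigram windows for "water box water":
  position 3–5: water box water
  position 20–22: water box water
  position 25–27: water box water
  position 34–36: water box water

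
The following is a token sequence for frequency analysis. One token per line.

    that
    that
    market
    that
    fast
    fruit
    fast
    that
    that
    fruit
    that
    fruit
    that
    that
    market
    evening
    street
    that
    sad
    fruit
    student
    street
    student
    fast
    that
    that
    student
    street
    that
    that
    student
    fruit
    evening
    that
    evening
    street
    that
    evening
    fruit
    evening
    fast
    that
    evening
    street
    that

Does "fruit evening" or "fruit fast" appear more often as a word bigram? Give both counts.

"fruit evening": 2 occurrences
"fruit fast": 1 occurrence

"fruit evening" (2 vs 1)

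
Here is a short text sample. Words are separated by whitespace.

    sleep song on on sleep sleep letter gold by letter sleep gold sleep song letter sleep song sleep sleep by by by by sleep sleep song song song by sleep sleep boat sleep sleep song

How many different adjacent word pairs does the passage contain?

21

35 tokens → 34 bigram windows in total.
Repeated bigrams (each contributes count−1 duplicates):
  sleep sleep: 5
  sleep song: 5
  by by: 3
  by sleep: 2
  letter sleep: 2
  song song: 2
13 duplicate windows → 34 − 13 = 21 distinct.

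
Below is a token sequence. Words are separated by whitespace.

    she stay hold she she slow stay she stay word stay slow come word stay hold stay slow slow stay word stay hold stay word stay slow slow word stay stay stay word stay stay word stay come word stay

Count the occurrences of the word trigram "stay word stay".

Scanning the 38 overlapping trigram windows for "stay word stay":
  position 9–11: stay word stay
  position 20–22: stay word stay
  position 24–26: stay word stay
  position 32–34: stay word stay
  position 35–37: stay word stay

5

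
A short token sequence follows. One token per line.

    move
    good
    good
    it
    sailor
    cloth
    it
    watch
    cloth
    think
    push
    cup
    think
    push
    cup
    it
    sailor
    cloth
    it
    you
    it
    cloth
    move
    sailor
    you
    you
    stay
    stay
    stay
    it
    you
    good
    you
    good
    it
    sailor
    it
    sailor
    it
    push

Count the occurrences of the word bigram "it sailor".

4

Scanning the 39 overlapping bigram windows for "it sailor":
  position 4–5: it sailor
  position 16–17: it sailor
  position 35–36: it sailor
  position 37–38: it sailor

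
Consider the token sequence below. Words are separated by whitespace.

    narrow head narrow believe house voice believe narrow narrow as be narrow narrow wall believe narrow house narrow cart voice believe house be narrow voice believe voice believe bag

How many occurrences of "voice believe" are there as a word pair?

4

Scanning the 28 overlapping bigram windows for "voice believe":
  position 6–7: voice believe
  position 20–21: voice believe
  position 25–26: voice believe
  position 27–28: voice believe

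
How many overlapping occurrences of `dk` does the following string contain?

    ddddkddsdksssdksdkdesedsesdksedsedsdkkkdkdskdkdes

8

Sliding a length-2 window over the 49 characters (48 positions):
  position 4–5: dk
  position 9–10: dk
  position 14–15: dk
  position 17–18: dk
  position 27–28: dk
  position 36–37: dk
  position 40–41: dk
  position 45–46: dk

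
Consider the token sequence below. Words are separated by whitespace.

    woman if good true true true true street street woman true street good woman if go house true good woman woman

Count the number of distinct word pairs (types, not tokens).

15

21 tokens → 20 bigram windows in total.
Repeated bigrams (each contributes count−1 duplicates):
  true true: 3
  good woman: 2
  true street: 2
  woman if: 2
5 duplicate windows → 20 − 5 = 15 distinct.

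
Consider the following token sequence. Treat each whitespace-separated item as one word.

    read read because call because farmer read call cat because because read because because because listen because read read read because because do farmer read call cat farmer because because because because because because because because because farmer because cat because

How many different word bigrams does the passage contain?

41 tokens → 40 bigram windows in total.
Repeated bigrams (each contributes count−1 duplicates):
  because because: 12
  read because: 3
  read read: 3
  because farmer: 2
  because read: 2
  call cat: 2
  cat because: 2
  farmer because: 2
  … (2 more repeated)
22 duplicate windows → 40 − 22 = 18 distinct.

18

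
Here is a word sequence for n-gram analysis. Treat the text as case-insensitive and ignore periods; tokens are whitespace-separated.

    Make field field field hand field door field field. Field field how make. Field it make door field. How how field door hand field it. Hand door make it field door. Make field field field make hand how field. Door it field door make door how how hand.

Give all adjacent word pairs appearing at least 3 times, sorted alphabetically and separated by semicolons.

Bigram counts meeting the condition (at least 3 times):
  door make: 3
  field door: 5
  field field: 7
  make field: 3

door make; field door; field field; make field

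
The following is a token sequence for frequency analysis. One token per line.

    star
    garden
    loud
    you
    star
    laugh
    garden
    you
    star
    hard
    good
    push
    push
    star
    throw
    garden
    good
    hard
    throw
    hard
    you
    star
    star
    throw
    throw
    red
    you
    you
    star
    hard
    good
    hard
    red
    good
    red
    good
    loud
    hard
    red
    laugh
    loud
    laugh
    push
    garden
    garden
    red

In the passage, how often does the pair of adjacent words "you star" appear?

4

Scanning the 45 overlapping bigram windows for "you star":
  position 4–5: you star
  position 8–9: you star
  position 21–22: you star
  position 28–29: you star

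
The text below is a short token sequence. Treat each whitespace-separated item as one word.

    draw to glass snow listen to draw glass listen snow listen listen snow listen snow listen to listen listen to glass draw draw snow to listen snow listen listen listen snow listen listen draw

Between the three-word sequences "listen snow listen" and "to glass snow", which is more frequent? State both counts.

"listen snow listen" (5 vs 1)

"listen snow listen": 5 occurrences
"to glass snow": 1 occurrence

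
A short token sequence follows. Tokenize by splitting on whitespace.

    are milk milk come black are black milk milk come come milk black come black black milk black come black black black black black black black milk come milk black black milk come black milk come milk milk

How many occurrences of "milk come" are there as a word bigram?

Scanning the 37 overlapping bigram windows for "milk come":
  position 3–4: milk come
  position 9–10: milk come
  position 27–28: milk come
  position 32–33: milk come
  position 35–36: milk come

5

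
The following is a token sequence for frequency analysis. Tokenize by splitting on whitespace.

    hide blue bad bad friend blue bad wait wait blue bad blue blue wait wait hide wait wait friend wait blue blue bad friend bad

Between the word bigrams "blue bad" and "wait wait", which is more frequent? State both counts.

"blue bad": 4 occurrences
"wait wait": 3 occurrences

"blue bad" (4 vs 3)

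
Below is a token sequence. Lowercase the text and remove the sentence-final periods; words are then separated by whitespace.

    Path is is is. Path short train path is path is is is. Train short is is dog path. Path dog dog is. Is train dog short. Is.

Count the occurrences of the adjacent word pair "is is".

Scanning the 27 overlapping bigram windows for "is is":
  position 2–3: is is
  position 3–4: is is
  position 11–12: is is
  position 12–13: is is
  position 16–17: is is
  position 23–24: is is

6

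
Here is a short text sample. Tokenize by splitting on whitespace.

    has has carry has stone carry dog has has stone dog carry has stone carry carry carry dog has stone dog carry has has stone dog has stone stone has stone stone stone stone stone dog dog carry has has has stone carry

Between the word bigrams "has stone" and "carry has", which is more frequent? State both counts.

"has stone": 8 occurrences
"carry has": 4 occurrences

"has stone" (8 vs 4)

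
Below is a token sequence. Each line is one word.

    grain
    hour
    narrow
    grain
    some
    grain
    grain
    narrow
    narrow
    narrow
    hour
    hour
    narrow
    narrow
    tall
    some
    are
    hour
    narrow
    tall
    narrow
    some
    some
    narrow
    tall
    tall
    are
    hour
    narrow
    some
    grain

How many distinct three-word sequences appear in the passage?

31 tokens → 29 trigram windows in total.
Repeated trigrams (each contributes count−1 duplicates):
  are hour narrow: 2
1 duplicate windows → 29 − 1 = 28 distinct.

28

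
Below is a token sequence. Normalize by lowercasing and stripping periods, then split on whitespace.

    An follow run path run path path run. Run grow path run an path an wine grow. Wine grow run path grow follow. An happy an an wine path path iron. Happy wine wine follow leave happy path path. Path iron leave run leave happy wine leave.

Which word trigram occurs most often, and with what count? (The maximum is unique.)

"path path iron", 2 times

Trigram frequencies (highest first):
  path path iron: 2
  an follow run: 1
  follow run path: 1
  run path run: 1
  path run path: 1
  run path path: 1
  … (38 more, each ≤ 1)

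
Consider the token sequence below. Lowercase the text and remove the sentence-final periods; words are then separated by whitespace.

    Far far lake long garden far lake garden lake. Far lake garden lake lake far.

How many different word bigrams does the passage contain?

9

15 tokens → 14 bigram windows in total.
Repeated bigrams (each contributes count−1 duplicates):
  far lake: 3
  garden lake: 2
  lake far: 2
  lake garden: 2
5 duplicate windows → 14 − 5 = 9 distinct.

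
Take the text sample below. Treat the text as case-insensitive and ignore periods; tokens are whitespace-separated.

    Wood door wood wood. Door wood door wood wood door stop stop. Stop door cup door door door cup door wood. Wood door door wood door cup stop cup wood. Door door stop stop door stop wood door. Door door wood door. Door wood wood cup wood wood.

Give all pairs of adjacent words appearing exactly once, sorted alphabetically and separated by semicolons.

cup stop; stop cup; stop wood; wood cup

Bigram counts meeting the condition (exactly once):
  cup stop: 1
  stop cup: 1
  stop wood: 1
  wood cup: 1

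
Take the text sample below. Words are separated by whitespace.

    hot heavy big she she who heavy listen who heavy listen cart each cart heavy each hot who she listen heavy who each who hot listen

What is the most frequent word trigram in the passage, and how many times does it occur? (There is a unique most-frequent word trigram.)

Trigram frequencies (highest first):
  who heavy listen: 2
  hot heavy big: 1
  heavy big she: 1
  big she she: 1
  she she who: 1
  she who heavy: 1
  … (17 more, each ≤ 1)

"who heavy listen", 2 times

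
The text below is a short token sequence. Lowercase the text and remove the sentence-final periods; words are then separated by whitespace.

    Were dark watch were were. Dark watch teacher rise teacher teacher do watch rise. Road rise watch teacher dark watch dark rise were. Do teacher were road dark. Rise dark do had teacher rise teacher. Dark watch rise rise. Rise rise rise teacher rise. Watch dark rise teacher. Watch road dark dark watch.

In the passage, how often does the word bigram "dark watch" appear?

Scanning the 52 overlapping bigram windows for "dark watch":
  position 2–3: dark watch
  position 6–7: dark watch
  position 19–20: dark watch
  position 36–37: dark watch
  position 52–53: dark watch

5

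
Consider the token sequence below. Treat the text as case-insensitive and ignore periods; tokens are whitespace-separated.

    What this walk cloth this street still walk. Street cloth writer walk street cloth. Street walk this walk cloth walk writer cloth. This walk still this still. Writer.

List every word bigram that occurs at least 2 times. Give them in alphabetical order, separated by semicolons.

cloth this; street cloth; this walk; walk cloth; walk street

Bigram counts meeting the condition (at least 2 times):
  cloth this: 2
  street cloth: 2
  this walk: 3
  walk cloth: 2
  walk street: 2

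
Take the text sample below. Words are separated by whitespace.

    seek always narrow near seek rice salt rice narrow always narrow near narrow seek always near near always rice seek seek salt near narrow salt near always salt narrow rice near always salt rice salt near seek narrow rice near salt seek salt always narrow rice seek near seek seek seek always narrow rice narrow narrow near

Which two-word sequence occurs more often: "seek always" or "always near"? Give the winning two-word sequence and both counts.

"seek always": 3 occurrences
"always near": 1 occurrence

"seek always" (3 vs 1)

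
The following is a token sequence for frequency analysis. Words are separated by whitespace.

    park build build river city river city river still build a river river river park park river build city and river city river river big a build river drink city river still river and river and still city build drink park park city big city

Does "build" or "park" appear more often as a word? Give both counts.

"build" (6 vs 5)

"build": 6 occurrences
"park": 5 occurrences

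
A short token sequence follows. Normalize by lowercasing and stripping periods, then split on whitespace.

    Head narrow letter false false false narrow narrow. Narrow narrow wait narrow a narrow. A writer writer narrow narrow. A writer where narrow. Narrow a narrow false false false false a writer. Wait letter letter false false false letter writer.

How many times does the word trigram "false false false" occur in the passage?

4

Scanning the 38 overlapping trigram windows for "false false false":
  position 4–6: false false false
  position 27–29: false false false
  position 28–30: false false false
  position 36–38: false false false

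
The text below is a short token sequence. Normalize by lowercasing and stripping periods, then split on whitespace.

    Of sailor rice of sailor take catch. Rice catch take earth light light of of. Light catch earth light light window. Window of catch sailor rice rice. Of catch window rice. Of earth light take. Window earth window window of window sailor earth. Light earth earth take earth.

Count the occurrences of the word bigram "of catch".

Scanning the 47 overlapping bigram windows for "of catch":
  position 23–24: of catch
  position 28–29: of catch

2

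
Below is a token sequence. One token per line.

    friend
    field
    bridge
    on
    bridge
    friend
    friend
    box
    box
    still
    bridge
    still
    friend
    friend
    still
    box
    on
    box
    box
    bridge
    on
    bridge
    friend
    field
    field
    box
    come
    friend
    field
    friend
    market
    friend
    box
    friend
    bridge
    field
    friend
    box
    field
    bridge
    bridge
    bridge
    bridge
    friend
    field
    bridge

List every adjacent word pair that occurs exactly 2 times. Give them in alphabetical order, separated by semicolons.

box box; bridge on; field friend; friend friend; on bridge

Bigram counts meeting the condition (exactly 2 times):
  box box: 2
  bridge on: 2
  field friend: 2
  friend friend: 2
  on bridge: 2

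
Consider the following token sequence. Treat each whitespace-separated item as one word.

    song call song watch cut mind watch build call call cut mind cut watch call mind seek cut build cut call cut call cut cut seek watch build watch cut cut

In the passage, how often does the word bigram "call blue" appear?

Scanning the 30 overlapping bigram windows for "call blue":
  (none found)

0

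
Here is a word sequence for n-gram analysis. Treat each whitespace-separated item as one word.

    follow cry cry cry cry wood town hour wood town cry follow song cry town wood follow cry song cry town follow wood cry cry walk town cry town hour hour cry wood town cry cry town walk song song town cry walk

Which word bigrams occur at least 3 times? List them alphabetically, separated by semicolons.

Bigram counts meeting the condition (at least 3 times):
  cry cry: 5
  cry town: 4
  town cry: 4
  wood town: 3

cry cry; cry town; town cry; wood town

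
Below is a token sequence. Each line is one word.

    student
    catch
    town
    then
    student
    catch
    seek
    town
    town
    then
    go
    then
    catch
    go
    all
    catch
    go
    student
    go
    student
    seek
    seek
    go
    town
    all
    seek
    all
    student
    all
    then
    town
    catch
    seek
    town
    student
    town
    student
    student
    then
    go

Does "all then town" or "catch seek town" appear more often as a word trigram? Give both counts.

"all then town": 1 occurrence
"catch seek town": 2 occurrences

"catch seek town" (2 vs 1)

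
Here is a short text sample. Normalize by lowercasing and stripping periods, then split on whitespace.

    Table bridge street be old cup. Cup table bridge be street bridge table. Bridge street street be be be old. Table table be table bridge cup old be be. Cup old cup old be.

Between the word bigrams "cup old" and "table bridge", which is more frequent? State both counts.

"cup old": 3 occurrences
"table bridge": 4 occurrences

"table bridge" (4 vs 3)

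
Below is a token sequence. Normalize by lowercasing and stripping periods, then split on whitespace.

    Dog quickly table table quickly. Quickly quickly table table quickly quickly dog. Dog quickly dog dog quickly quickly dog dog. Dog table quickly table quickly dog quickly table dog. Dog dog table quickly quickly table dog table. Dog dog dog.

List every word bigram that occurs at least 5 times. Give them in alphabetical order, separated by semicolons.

Bigram counts meeting the condition (at least 5 times):
  dog dog: 8
  quickly quickly: 5
  quickly table: 5
  table quickly: 5

dog dog; quickly quickly; quickly table; table quickly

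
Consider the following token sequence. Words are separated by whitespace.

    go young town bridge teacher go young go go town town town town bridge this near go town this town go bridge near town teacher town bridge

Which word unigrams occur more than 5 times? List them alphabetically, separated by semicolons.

go; town

Unigram counts meeting the condition (more than 5 times):
  go: 6
  town: 9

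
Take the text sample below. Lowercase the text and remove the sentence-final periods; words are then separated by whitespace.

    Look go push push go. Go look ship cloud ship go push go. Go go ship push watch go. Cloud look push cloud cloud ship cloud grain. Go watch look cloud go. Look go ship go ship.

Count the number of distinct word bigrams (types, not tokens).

25

37 tokens → 36 bigram windows in total.
Repeated bigrams (each contributes count−1 duplicates):
  go go: 3
  go ship: 3
  cloud ship: 2
  go look: 2
  go push: 2
  look go: 2
  push go: 2
  ship cloud: 2
  … (1 more repeated)
11 duplicate windows → 36 − 11 = 25 distinct.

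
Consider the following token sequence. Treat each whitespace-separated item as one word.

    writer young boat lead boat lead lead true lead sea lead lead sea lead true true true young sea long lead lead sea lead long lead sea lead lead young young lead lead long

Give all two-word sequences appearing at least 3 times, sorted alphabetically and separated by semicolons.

Bigram counts meeting the condition (at least 3 times):
  lead lead: 5
  lead sea: 4
  sea lead: 4

lead lead; lead sea; sea lead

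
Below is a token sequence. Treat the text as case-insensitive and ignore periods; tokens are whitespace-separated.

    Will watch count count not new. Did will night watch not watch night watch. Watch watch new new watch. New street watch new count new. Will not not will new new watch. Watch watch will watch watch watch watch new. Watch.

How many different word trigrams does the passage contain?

41 tokens → 39 trigram windows in total.
Repeated trigrams (each contributes count−1 duplicates):
  watch watch watch: 4
  new new watch: 2
  watch watch new: 2
5 duplicate windows → 39 − 5 = 34 distinct.

34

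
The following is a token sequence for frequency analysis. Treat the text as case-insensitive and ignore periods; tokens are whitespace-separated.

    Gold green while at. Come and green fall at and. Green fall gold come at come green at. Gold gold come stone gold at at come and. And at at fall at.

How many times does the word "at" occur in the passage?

9

Scanning the 32 tokens for "at":
  position 4: at
  position 9: at
  position 15: at
  position 18: at
  position 24: at
  position 25: at
  position 29: at
  position 30: at
  position 32: at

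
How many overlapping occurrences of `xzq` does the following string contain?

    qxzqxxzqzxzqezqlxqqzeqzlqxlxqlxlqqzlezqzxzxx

Sliding a length-3 window over the 44 characters (42 positions):
  position 2–4: xzq
  position 6–8: xzq
  position 10–12: xzq

3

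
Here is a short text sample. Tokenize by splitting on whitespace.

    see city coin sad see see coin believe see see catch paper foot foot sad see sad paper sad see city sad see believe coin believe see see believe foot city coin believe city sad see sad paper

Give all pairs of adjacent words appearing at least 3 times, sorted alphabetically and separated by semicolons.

Bigram counts meeting the condition (at least 3 times):
  coin believe: 3
  sad see: 5
  see see: 3

coin believe; sad see; see see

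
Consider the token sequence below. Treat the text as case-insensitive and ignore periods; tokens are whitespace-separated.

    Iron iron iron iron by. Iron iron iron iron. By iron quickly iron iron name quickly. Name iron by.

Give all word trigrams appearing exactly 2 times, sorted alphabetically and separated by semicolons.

iron by iron; iron iron by

Trigram counts meeting the condition (exactly 2 times):
  iron by iron: 2
  iron iron by: 2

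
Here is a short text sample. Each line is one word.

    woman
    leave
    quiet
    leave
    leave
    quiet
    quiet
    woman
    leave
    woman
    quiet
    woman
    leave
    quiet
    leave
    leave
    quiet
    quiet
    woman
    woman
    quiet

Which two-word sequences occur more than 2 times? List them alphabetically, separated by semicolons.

leave quiet; quiet woman; woman leave

Bigram counts meeting the condition (more than 2 times):
  leave quiet: 4
  quiet woman: 3
  woman leave: 3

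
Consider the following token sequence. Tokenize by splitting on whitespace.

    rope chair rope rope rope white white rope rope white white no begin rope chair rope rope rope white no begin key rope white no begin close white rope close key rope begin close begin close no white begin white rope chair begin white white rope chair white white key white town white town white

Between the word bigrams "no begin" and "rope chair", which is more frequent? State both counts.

"no begin": 3 occurrences
"rope chair": 4 occurrences

"rope chair" (4 vs 3)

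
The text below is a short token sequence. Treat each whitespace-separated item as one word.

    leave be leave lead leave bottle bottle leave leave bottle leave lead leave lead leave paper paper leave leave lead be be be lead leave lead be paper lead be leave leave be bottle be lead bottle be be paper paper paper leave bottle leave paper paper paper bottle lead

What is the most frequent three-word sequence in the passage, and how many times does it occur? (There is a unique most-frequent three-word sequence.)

Trigram frequencies (highest first):
  leave lead leave: 3
  leave bottle leave: 2
  lead leave lead: 2
  leave paper paper: 2
  paper paper leave: 2
  leave lead be: 2
  … (34 more, each ≤ 2)

"leave lead leave", 3 times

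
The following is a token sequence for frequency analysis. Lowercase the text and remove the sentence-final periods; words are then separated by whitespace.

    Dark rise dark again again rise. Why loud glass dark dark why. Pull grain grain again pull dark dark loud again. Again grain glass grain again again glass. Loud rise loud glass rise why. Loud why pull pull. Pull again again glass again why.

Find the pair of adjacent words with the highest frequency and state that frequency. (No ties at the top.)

"again again", 4 times

Bigram frequencies (highest first):
  again again: 4
  rise why: 2
  why loud: 2
  loud glass: 2
  dark dark: 2
  why pull: 2
  … (26 more, each ≤ 2)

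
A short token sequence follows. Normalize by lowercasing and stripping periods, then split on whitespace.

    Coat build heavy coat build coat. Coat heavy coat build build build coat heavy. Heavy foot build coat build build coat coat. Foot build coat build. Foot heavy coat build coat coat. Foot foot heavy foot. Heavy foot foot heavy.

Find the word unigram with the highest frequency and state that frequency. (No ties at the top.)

"coat", 13 times

Unigram frequencies (highest first):
  coat: 13
  build: 11
  heavy: 8
  foot: 8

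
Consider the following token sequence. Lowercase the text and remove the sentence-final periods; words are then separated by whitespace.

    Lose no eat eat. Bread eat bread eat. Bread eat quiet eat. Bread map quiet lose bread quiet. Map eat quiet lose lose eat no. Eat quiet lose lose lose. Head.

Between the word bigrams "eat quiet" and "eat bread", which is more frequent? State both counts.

"eat bread" (4 vs 3)

"eat quiet": 3 occurrences
"eat bread": 4 occurrences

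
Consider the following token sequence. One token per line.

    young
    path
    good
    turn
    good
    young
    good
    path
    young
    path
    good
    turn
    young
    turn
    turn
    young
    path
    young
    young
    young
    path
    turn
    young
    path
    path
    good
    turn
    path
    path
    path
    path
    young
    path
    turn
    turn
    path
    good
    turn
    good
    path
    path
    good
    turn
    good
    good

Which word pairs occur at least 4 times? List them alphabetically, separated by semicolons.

good turn; path good; path path; young path

Bigram counts meeting the condition (at least 4 times):
  good turn: 5
  path good: 5
  path path: 5
  young path: 6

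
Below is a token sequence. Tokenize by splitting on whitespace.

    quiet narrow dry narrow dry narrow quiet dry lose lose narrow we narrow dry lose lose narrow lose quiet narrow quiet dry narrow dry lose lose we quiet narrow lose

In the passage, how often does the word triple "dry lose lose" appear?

Scanning the 28 overlapping trigram windows for "dry lose lose":
  position 8–10: dry lose lose
  position 14–16: dry lose lose
  position 24–26: dry lose lose

3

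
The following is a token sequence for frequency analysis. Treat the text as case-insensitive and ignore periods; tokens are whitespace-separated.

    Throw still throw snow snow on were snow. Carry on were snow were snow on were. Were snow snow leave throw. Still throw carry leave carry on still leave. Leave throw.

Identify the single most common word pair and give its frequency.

Bigram frequencies (highest first):
  were snow: 4
  on were: 3
  throw still: 2
  still throw: 2
  snow snow: 2
  snow on: 2
  … (13 more, each ≤ 2)

"were snow", 4 times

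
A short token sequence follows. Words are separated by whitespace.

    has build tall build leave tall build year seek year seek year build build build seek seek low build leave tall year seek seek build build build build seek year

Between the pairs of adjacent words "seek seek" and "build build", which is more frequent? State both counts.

"build build" (5 vs 2)

"seek seek": 2 occurrences
"build build": 5 occurrences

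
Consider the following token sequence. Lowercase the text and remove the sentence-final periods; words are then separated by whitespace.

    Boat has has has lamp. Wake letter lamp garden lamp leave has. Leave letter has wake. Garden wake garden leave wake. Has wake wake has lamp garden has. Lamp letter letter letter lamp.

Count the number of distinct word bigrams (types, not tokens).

33 tokens → 32 bigram windows in total.
Repeated bigrams (each contributes count−1 duplicates):
  has lamp: 3
  has has: 2
  has wake: 2
  lamp garden: 2
  letter lamp: 2
  letter letter: 2
  wake garden: 2
  wake has: 2
9 duplicate windows → 32 − 9 = 23 distinct.

23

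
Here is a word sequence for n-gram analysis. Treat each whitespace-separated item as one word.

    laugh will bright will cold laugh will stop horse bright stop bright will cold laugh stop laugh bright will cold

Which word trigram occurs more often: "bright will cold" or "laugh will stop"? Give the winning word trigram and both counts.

"bright will cold" (3 vs 1)

"bright will cold": 3 occurrences
"laugh will stop": 1 occurrence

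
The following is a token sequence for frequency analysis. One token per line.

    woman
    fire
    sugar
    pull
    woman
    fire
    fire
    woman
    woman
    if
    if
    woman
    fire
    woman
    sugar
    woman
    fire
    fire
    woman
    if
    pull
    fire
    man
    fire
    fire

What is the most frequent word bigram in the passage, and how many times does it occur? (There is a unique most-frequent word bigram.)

"woman fire", 4 times

Bigram frequencies (highest first):
  woman fire: 4
  fire fire: 3
  fire woman: 3
  woman if: 2
  fire sugar: 1
  sugar pull: 1
  … (10 more, each ≤ 1)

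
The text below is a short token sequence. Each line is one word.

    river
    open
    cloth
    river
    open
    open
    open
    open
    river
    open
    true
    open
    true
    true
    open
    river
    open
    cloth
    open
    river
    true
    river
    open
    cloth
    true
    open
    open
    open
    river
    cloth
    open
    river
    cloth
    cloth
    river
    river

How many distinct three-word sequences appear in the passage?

36 tokens → 34 trigram windows in total.
Repeated trigrams (each contributes count−1 duplicates):
  open open open: 3
  river open cloth: 3
  cloth open river: 2
  open open river: 2
  open river cloth: 2
  open river open: 2
8 duplicate windows → 34 − 8 = 26 distinct.

26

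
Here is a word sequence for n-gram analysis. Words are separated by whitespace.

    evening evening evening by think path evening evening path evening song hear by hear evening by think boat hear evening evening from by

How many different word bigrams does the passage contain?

15

23 tokens → 22 bigram windows in total.
Repeated bigrams (each contributes count−1 duplicates):
  evening evening: 4
  by think: 2
  evening by: 2
  hear evening: 2
  path evening: 2
7 duplicate windows → 22 − 7 = 15 distinct.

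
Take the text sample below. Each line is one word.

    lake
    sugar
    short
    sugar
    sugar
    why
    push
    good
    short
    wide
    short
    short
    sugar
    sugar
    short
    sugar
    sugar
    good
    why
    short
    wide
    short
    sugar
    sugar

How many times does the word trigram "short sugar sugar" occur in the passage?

4

Scanning the 22 overlapping trigram windows for "short sugar sugar":
  position 3–5: short sugar sugar
  position 12–14: short sugar sugar
  position 15–17: short sugar sugar
  position 22–24: short sugar sugar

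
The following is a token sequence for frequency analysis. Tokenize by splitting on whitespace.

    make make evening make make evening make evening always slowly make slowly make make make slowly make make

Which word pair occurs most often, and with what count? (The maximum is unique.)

"make make", 5 times

Bigram frequencies (highest first):
  make make: 5
  make evening: 3
  slowly make: 3
  evening make: 2
  make slowly: 2
  evening always: 1
  … (1 more, each ≤ 1)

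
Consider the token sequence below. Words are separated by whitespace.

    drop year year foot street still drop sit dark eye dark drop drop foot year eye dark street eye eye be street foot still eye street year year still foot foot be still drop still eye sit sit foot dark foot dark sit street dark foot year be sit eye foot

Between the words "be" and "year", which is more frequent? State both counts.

"be": 3 occurrences
"year": 6 occurrences

"year" (6 vs 3)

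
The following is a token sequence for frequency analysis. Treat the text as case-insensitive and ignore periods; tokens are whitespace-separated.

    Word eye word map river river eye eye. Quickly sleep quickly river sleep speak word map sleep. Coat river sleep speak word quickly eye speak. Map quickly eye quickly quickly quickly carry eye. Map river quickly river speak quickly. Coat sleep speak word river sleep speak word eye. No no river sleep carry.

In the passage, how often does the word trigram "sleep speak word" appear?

Scanning the 51 overlapping trigram windows for "sleep speak word":
  position 13–15: sleep speak word
  position 20–22: sleep speak word
  position 41–43: sleep speak word
  position 45–47: sleep speak word

4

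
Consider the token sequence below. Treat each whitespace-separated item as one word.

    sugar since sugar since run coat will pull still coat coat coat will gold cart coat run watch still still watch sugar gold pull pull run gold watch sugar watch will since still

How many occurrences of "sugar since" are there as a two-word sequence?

2

Scanning the 32 overlapping bigram windows for "sugar since":
  position 1–2: sugar since
  position 3–4: sugar since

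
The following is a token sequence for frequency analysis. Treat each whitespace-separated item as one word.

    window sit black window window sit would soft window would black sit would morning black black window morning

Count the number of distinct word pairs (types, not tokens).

14

18 tokens → 17 bigram windows in total.
Repeated bigrams (each contributes count−1 duplicates):
  black window: 2
  sit would: 2
  window sit: 2
3 duplicate windows → 17 − 3 = 14 distinct.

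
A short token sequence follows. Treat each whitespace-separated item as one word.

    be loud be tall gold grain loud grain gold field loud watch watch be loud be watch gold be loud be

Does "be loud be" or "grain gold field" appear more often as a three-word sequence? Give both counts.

"be loud be": 3 occurrences
"grain gold field": 1 occurrence

"be loud be" (3 vs 1)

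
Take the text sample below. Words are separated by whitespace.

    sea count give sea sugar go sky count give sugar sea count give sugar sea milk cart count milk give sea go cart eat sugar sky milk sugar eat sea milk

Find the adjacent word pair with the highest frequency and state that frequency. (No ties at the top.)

Bigram frequencies (highest first):
  count give: 3
  sea count: 2
  give sea: 2
  give sugar: 2
  sugar sea: 2
  sea milk: 2
  … (17 more, each ≤ 1)

"count give", 3 times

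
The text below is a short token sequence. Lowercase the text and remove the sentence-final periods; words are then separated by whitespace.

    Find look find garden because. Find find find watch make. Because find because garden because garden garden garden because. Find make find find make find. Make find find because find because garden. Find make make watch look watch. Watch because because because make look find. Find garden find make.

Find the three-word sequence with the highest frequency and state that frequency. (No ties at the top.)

"find make find", 3 times

Trigram frequencies (highest first):
  find make find: 3
  garden because find: 2
  because find because: 2
  find because garden: 2
  make find find: 2
  garden find make: 2
  … (34 more, each ≤ 1)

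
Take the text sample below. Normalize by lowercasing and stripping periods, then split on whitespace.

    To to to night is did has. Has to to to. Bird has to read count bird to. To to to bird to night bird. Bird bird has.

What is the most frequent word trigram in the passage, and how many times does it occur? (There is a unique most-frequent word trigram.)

Trigram frequencies (highest first):
  to to to: 4
  to to bird: 2
  to to night: 1
  to night is: 1
  night is did: 1
  is did has: 1
  … (16 more, each ≤ 1)

"to to to", 4 times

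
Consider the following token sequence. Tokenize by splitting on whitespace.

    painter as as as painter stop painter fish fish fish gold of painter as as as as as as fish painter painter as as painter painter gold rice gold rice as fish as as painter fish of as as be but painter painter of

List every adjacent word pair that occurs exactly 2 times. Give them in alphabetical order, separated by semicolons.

as fish; fish fish; gold rice; painter fish

Bigram counts meeting the condition (exactly 2 times):
  as fish: 2
  fish fish: 2
  gold rice: 2
  painter fish: 2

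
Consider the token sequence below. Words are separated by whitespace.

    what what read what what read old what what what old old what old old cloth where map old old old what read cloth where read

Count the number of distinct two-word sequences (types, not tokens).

26 tokens → 25 bigram windows in total.
Repeated bigrams (each contributes count−1 duplicates):
  old old: 4
  what what: 4
  old what: 3
  what read: 3
  cloth where: 2
  what old: 2
12 duplicate windows → 25 − 12 = 13 distinct.

13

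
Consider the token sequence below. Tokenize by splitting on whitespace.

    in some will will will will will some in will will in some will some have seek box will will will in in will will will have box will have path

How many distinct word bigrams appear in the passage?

31 tokens → 30 bigram windows in total.
Repeated bigrams (each contributes count−1 duplicates):
  will will: 9
  box will: 2
  in some: 2
  in will: 2
  some will: 2
  will have: 2
  will in: 2
  will some: 2
15 duplicate windows → 30 − 15 = 15 distinct.

15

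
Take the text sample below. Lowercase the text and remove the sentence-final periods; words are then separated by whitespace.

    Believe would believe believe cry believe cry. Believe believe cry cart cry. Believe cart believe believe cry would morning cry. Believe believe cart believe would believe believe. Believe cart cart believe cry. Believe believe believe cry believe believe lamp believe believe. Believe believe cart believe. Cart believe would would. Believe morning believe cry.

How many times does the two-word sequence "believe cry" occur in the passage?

7

Scanning the 52 overlapping bigram windows for "believe cry":
  position 4–5: believe cry
  position 6–7: believe cry
  position 9–10: believe cry
  position 16–17: believe cry
  position 31–32: believe cry
  position 35–36: believe cry
  position 52–53: believe cry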